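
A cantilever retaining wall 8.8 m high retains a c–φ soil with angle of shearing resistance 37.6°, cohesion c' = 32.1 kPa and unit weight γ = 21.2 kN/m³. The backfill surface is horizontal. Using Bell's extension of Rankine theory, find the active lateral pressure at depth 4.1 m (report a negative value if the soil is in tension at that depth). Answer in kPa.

K_a = (1 − sin φ)/(1 + sin φ) = 0.2421.
σ_a = K_a γ z − 2c√K_a = 0.2421×21.2×4.1 − 2×32.1×0.4921 = -10.54 kPa.

-10.5 kPa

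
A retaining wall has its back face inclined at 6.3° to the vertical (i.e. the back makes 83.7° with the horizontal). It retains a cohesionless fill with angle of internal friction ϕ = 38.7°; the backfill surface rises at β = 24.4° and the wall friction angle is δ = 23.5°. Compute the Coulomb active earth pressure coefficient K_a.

0.362

K_a = sin²(α+φ) / [sin²α · sin(α−δ) · (1 + √{sin(φ+δ)sin(φ−β) / (sin(α−δ)sin(α+β))})²].
With α = 83.7°, φ = 38.7°, δ = 23.5°, β = 24.4°: K_a = 0.3624.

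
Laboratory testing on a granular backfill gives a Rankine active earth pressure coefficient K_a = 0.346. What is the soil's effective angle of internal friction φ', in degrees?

K_a = tan²(45° − φ/2) ⇒ 45° − φ/2 = arctan(√0.346) = 30.46°.
φ = 2(45° − 30.46°) = 29.07°.

29.1°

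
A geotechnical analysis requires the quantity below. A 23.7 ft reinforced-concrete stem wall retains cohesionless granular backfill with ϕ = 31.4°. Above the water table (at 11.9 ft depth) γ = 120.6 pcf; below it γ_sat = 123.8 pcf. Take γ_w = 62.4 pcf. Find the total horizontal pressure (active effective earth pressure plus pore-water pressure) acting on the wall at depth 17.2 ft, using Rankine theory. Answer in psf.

K_a = (1 − sin φ)/(1 + sin φ) = 0.3149.
γ' = 123.8 − 62.4 = 61.40 pcf.
Effective vertical stress at 17.2 ft: σ'_v = 120.6×11.9 + 61.40×5.30 = 1761 psf.
σ'_h = K_a σ'_v = 0.3149 × 1761 = 554.4 psf; u = γ_w × 5.30 = 330.7 psf.
Total σ_h = 554.4 + 330.7 = 885.1 psf.

885 psf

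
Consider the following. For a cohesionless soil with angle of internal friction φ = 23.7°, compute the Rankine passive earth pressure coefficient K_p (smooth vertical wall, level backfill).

2.34

K_p = (1 + sin φ)/(1 − sin φ) = tan²(45° + 23.7°/2) = 2.344.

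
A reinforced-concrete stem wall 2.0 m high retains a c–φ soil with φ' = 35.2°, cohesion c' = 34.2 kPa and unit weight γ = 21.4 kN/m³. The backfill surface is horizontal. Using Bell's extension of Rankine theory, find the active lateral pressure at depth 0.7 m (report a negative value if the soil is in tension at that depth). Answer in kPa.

-31.4 kPa

K_a = (1 − sin φ)/(1 + sin φ) = 0.2687.
σ_a = K_a γ z − 2c√K_a = 0.2687×21.4×0.7 − 2×34.2×0.5184 = -31.43 kPa.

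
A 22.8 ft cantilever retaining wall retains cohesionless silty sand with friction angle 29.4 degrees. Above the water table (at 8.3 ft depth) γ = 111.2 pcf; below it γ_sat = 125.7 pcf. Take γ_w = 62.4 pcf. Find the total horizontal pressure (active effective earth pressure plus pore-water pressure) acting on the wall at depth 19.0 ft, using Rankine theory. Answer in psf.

1210 psf

K_a = (1 − sin φ)/(1 + sin φ) = 0.3415.
γ' = 125.7 − 62.4 = 63.30 pcf.
Effective vertical stress at 19.0 ft: σ'_v = 111.2×8.3 + 63.30×10.7 = 1600 psf.
σ'_h = K_a σ'_v = 0.3415 × 1600 = 546.4 psf; u = γ_w × 10.7 = 667.7 psf.
Total σ_h = 546.4 + 667.7 = 1214 psf.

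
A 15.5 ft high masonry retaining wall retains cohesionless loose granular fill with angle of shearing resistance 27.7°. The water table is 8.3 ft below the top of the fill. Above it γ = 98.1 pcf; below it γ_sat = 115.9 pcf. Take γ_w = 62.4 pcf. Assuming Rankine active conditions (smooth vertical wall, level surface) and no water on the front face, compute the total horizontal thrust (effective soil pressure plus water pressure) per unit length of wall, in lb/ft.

5500 lb/ft

K_a = tan²(45° − φ/2) = 0.3653.
γ' = 115.9 − 62.4 = 53.50 pcf. Depth below WT = 7.2 ft.
σ'_h at WT = K_a γ d_w = 297.5 psf; at base = 297.5 + K_a γ' × 7.2 = 438.2 psf.
P₁ (0–8.3 ft) = ½×297.5×8.3 = 1234. P₂ (8.3–15.5 ft) = ½(297.5+438.2)×7.2 = 2648.
P_w = ½ γ_w h₂² = 0.5×62.4×7.2² = 1617. Total = 1234+2648+1617 = 5500 lb/ft.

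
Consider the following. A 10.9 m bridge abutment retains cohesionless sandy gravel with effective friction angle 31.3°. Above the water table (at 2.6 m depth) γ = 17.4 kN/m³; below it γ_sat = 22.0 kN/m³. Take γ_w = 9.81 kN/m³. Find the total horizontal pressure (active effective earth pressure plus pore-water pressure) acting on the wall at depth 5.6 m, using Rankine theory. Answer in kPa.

K_a = (1 − sin φ)/(1 + sin φ) = 0.3162.
γ' = 22.0 − 9.81 = 12.19 kN/m³.
Effective vertical stress at 5.6 m: σ'_v = 17.4×2.6 + 12.19×3.00 = 81.81 kPa.
σ'_h = K_a σ'_v = 0.3162 × 81.81 = 25.87 kPa; u = γ_w × 3.00 = 29.43 kPa.
Total σ_h = 25.87 + 29.43 = 55.30 kPa.

55.3 kPa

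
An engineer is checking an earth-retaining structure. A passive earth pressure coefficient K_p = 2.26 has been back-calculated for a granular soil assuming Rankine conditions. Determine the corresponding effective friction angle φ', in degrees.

K_p = (1+sin φ)/(1−sin φ) ⇒ sin φ = (K_p − 1)/(K_p + 1) = 0.3865.
φ = arcsin(0.3865) = 22.74°.

22.7°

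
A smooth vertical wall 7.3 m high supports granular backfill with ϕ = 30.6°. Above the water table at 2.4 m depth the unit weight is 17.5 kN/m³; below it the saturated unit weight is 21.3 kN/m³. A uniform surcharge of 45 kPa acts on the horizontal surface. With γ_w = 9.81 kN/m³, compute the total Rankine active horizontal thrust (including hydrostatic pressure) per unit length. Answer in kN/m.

353 kN/m

K_a = tan²(45° − φ/2) = 0.3253.
γ' = 21.3 − 9.81 = 11.49 kN/m³. h₂ = H − d_w = 4.9 m.
σ'_h: at surface K_a·q = 14.64; at WT K_a(q+γd_w) = 28.30; at base K_a(q+γd_w+γ'h₂) = 46.62 kPa.
P₁ = ½(14.64+28.30)×2.4 = 51.53; P₂ = ½(28.30+46.62)×4.9 = 183.6; P_w = ½γ_w h₂² = 117.8.
Total = 51.53+183.6+117.8 = 352.9 kN/m.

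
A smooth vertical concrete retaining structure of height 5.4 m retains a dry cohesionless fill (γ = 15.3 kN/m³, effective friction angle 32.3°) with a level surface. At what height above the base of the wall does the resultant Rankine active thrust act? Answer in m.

K_a = 0.3035.
The pressure distribution is triangular, so the resultant acts at H/3 above the base = 5.4/3 = 1.800 m.

1.80 m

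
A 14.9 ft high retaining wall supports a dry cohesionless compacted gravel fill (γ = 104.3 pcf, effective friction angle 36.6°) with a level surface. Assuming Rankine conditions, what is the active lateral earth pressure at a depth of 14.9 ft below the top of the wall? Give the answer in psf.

393 psf

K_a = (1 − sin φ)/(1 + sin φ) = 0.2530.
σ_h = K_a γ z = 0.2530 × 104.3 × 14.9 = 393.1 psf.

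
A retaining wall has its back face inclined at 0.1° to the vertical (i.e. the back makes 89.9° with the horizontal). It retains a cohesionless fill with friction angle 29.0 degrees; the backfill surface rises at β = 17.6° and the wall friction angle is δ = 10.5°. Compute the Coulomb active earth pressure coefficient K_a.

0.418

K_a = sin²(α+φ) / [sin²α · sin(α−δ) · (1 + √{sin(φ+δ)sin(φ−β) / (sin(α−δ)sin(α+β))})²].
With α = 89.9°, φ = 29.0°, δ = 10.5°, β = 17.6°: K_a = 0.4177.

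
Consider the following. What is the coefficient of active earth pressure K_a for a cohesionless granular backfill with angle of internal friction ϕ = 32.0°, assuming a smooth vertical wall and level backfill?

0.307

K_a = (1 − sin φ)/(1 + sin φ) = (1 − sin 32.0°)/(1 + sin 32.0°) = 0.3073.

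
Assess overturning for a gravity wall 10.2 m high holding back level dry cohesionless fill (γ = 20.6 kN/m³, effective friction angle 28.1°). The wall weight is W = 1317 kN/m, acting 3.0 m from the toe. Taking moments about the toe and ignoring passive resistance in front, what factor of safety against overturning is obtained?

K_a = tan²(45° − 28.1°/2) = 0.3596.
P_a = ½K_aγH² = 0.5×0.3596×20.6×10.2² = 385.4 kN/m, acting at H/3 = 3.400 m above the base.
Overturning moment M_o = P_a × H/3 = 385.4 × 3.400 = 1310.
Resisting moment M_r = W × 3.0 = 1317 × 3.0 = 3951.
FS_overturning = M_r/M_o = 3951/1310 = 3.016.

3.02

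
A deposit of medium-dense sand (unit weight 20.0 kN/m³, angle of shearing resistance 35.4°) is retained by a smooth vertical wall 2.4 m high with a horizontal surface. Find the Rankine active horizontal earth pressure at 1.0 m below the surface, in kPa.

K_a = (1 − sin φ)/(1 + sin φ) = 0.2664.
σ_h = K_a γ z = 0.2664 × 20.0 × 1.0 = 5.328 kPa.

5.33 kPa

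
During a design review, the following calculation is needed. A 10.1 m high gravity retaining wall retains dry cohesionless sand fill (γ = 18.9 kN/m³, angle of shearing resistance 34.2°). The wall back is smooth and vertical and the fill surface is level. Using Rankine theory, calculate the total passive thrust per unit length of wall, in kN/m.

K_p = tan²(45° + φ/2) = 3.567.
P_p = ½ K_p γ H² = 0.5 × 3.567 × 18.9 × 10.1² = 3439 kN/m.

3440 kN/m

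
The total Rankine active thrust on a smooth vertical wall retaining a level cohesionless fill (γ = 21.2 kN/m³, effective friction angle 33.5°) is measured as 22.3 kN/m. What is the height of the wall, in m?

2.70 m

K_a = 0.2887. P_a = ½ K_a γ H² ⇒ H = √(2P_a/(K_a γ)).
H = √(2×22.3/(0.2887×21.2)) = 2.699 m.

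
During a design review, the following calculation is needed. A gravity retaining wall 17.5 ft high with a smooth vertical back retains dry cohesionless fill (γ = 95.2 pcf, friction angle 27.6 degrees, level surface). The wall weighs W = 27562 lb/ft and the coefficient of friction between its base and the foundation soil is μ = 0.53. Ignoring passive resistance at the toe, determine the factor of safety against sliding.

K_a = tan²(45° − 27.6°/2) = 0.3668.
P_a = ½K_aγH² = 0.5×0.3668×95.2×17.5² = 5347 lb/ft, acting at H/3 = 5.833 ft above the base.
FS_sliding = μW / P_a = 0.53×27562 / 5347 = 2.732.

2.73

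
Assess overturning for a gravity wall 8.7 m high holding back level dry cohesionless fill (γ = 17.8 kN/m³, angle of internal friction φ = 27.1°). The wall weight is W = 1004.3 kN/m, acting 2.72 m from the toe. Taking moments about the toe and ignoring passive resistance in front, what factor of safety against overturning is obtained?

3.74

K_a = tan²(45° − 27.1°/2) = 0.3741.
P_a = ½K_aγH² = 0.5×0.3741×17.8×8.7² = 252.0 kN/m, acting at H/3 = 2.900 m above the base.
Overturning moment M_o = P_a × H/3 = 252.0 × 2.900 = 730.7.
Resisting moment M_r = W × 2.72 = 1004.3 × 2.72 = 2732.
FS_overturning = M_r/M_o = 2732/730.7 = 3.738.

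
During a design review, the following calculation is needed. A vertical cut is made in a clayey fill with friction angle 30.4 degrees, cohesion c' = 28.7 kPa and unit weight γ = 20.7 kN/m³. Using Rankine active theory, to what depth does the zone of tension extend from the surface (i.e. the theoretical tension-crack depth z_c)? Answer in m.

4.84 m

K_a = tan²(45° − 30.4°/2) = 0.3280; √K_a = 0.5727.
The active pressure is zero where K_a γ z = 2c√K_a, so z_c = 2c/(γ√K_a) = 2×28.7/(20.7×0.5727) = 4.842 m.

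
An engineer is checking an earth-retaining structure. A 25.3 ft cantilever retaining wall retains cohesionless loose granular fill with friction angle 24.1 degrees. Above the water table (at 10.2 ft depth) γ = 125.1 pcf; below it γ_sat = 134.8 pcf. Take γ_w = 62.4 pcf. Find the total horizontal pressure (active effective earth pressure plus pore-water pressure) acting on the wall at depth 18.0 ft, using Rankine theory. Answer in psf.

K_a = (1 − sin φ)/(1 + sin φ) = 0.4201.
γ' = 134.8 − 62.4 = 72.40 pcf.
Effective vertical stress at 18.0 ft: σ'_v = 125.1×10.2 + 72.40×7.80 = 1841 psf.
σ'_h = K_a σ'_v = 0.4201 × 1841 = 773.3 psf; u = γ_w × 7.80 = 486.7 psf.
Total σ_h = 773.3 + 486.7 = 1260 psf.

1260 psf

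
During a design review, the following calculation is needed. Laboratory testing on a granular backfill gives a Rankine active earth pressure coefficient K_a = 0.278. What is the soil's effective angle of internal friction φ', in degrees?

34.4°

K_a = tan²(45° − φ/2) ⇒ 45° − φ/2 = arctan(√0.278) = 27.80°.
φ = 2(45° − 27.80°) = 34.40°.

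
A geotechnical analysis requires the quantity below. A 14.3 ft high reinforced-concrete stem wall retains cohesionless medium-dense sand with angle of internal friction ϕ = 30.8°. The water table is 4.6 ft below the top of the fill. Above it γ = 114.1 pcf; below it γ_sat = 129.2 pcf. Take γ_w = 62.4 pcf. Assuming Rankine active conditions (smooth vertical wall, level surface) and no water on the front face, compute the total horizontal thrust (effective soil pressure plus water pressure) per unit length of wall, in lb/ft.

K_a = tan²(45° − φ/2) = 0.3227.
γ' = 129.2 − 62.4 = 66.80 pcf. Depth below WT = 9.7 ft.
σ'_h at WT = K_a γ d_w = 169.4 psf; at base = 169.4 + K_a γ' × 9.7 = 378.5 psf.
P₁ (0–4.6 ft) = ½×169.4×4.6 = 389.6. P₂ (4.6–14.3 ft) = ½(169.4+378.5)×9.7 = 2657.
P_w = ½ γ_w h₂² = 0.5×62.4×9.7² = 2936. Total = 389.6+2657+2936 = 5982 lb/ft.

5980 lb/ft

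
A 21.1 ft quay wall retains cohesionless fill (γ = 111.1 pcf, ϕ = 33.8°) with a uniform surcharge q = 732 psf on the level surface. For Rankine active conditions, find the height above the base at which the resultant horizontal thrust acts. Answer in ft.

8.39 ft

K_a = 0.2851.
Triangular part P₁ = ½K_aγH² = 7051 at H/3 = 7.033 ft; rectangular part P₂ = K_a q H = 4403 at H/2 = 10.55 ft.
ȳ = (P₁·7.033 + P₂·10.55)/(P₁+P₂) = 8.385 ft.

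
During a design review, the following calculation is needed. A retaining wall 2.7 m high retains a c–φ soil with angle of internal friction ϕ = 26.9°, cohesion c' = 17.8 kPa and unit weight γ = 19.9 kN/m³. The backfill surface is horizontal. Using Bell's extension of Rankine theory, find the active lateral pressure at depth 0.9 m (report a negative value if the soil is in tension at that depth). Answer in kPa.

K_a = (1 − sin φ)/(1 + sin φ) = 0.3770.
σ_a = K_a γ z − 2c√K_a = 0.3770×19.9×0.9 − 2×17.8×0.6140 = -15.11 kPa.

-15.1 kPa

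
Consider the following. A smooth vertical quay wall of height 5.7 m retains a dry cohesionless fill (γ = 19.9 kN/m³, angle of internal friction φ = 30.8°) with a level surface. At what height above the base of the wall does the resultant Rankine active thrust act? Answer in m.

K_a = 0.3227.
The pressure distribution is triangular, so the resultant acts at H/3 above the base = 5.7/3 = 1.900 m.

1.90 m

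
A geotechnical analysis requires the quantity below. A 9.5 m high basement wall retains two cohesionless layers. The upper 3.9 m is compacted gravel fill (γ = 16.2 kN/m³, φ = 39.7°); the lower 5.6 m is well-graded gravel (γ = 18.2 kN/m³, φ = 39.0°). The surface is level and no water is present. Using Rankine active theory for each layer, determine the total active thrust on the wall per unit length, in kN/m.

K_a1 = tan²(45°−39.7°/2) = 0.2204; K_a2 = tan²(45°−39.0°/2) = 0.2275.
Layer 1: σ at base = K_a1 γ₁ h₁ = 13.93 kPa; P₁ = ½×13.93×3.9 = 27.16.
Layer 2: σ_v at top = γ₁h₁ = 63.18; σ_h top = K_a2×63.18 = 14.37; σ_h base = K_a2×(63.18+18.2×5.6) = 37.56.
P₂ = ½(14.37+37.56)×5.6 = 145.4. Total P_a = 27.16+145.4 = 172.6 kN/m.

173 kN/m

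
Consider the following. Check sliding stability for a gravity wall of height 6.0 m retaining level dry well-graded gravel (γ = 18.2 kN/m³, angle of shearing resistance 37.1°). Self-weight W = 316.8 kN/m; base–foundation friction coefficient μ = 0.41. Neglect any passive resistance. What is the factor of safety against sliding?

1.60

K_a = tan²(45° − 37.1°/2) = 0.2475.
P_a = ½K_aγH² = 0.5×0.2475×18.2×6.0² = 81.08 kN/m, acting at H/3 = 2.000 m above the base.
FS_sliding = μW / P_a = 0.41×316.8 / 81.08 = 1.602.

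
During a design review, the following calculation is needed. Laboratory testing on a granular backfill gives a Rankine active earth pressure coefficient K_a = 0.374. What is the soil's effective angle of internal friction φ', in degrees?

27.1°

K_a = tan²(45° − φ/2) ⇒ 45° − φ/2 = arctan(√0.374) = 31.45°.
φ = 2(45° − 31.45°) = 27.10°.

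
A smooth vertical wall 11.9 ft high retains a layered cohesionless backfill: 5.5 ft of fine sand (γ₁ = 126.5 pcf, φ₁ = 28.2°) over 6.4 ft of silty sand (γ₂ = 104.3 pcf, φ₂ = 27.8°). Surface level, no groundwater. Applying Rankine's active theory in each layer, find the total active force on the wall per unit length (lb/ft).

K_a1 = tan²(45°−28.2°/2) = 0.3582; K_a2 = tan²(45°−27.8°/2) = 0.3639.
Layer 1: σ at base = K_a1 γ₁ h₁ = 249.2 psf; P₁ = ½×249.2×5.5 = 685.3.
Layer 2: σ_v at top = γ₁h₁ = 695.8; σ_h top = K_a2×695.8 = 253.2; σ_h base = K_a2×(695.8+104.3×6.4) = 496.1.
P₂ = ½(253.2+496.1)×6.4 = 2398. Total P_a = 685.3+2398 = 3083 lb/ft.

3080 lb/ft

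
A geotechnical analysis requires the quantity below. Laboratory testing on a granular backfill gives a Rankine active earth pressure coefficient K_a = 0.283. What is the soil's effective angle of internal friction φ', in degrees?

K_a = tan²(45° − φ/2) ⇒ 45° − φ/2 = arctan(√0.283) = 28.01°.
φ = 2(45° − 28.01°) = 33.98°.

34.0°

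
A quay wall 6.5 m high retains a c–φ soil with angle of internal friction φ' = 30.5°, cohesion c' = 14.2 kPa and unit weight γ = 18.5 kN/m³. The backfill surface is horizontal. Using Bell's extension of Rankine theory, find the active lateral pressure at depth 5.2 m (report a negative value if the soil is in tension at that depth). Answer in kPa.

15.2 kPa

K_a = (1 − sin φ)/(1 + sin φ) = 0.3267.
σ_a = K_a γ z − 2c√K_a = 0.3267×18.5×5.2 − 2×14.2×0.5715 = 15.19 kPa.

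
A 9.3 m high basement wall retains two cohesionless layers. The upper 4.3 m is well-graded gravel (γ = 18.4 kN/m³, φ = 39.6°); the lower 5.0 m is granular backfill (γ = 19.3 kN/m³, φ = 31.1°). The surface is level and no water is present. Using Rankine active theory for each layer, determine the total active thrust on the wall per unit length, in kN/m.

241 kN/m

K_a1 = tan²(45°−39.6°/2) = 0.2214; K_a2 = tan²(45°−31.1°/2) = 0.3188.
Layer 1: σ at base = K_a1 γ₁ h₁ = 17.52 kPa; P₁ = ½×17.52×4.3 = 37.67.
Layer 2: σ_v at top = γ₁h₁ = 79.12; σ_h top = K_a2×79.12 = 25.22; σ_h base = K_a2×(79.12+19.3×5.0) = 55.99.
P₂ = ½(25.22+55.99)×5.0 = 203.0. Total P_a = 37.67+203.0 = 240.7 kN/m.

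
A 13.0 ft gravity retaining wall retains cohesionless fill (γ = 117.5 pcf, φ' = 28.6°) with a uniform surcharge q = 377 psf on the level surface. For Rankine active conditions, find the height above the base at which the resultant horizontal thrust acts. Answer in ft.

K_a = 0.3525.
Triangular part P₁ = ½K_aγH² = 3500 at H/3 = 4.333 ft; rectangular part P₂ = K_a q H = 1728 at H/2 = 6.500 ft.
ȳ = (P₁·4.333 + P₂·6.500)/(P₁+P₂) = 5.049 ft.

5.05 ft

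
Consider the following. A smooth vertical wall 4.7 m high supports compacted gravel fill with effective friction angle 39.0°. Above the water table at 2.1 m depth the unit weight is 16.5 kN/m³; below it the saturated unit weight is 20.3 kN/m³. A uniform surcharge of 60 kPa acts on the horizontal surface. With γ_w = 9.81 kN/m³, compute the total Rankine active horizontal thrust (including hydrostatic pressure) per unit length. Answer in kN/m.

K_a = tan²(45° − φ/2) = 0.2275.
γ' = 20.3 − 9.81 = 10.49 kN/m³. h₂ = H − d_w = 2.6 m.
σ'_h: at surface K_a·q = 13.65; at WT K_a(q+γd_w) = 21.53; at base K_a(q+γd_w+γ'h₂) = 27.74 kPa.
P₁ = ½(13.65+21.53)×2.1 = 36.94; P₂ = ½(21.53+27.74)×2.6 = 64.05; P_w = ½γ_w h₂² = 33.16.
Total = 36.94+64.05+33.16 = 134.2 kN/m.

134 kN/m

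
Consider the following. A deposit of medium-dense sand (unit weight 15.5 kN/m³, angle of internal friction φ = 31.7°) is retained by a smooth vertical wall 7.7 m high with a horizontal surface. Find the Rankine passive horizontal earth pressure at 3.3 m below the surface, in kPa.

K_p = (1 + sin φ)/(1 − sin φ) = 3.215.
σ_h = K_p γ z = 3.215 × 15.5 × 3.3 = 164.4 kPa.

164 kPa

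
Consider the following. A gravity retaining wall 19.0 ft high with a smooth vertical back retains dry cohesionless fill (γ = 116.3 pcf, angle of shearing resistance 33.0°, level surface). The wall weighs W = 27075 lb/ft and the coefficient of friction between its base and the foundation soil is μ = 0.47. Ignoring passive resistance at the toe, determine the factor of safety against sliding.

2.06

K_a = tan²(45° − 33.0°/2) = 0.2948.
P_a = ½K_aγH² = 0.5×0.2948×116.3×19.0² = 6189 lb/ft, acting at H/3 = 6.333 ft above the base.
FS_sliding = μW / P_a = 0.47×27075 / 6189 = 2.056.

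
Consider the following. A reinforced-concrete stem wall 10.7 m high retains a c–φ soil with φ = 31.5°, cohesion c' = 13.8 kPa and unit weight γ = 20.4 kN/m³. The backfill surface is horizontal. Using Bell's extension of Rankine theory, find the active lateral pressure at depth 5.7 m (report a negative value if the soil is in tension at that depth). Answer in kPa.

K_a = (1 − sin φ)/(1 + sin φ) = 0.3136.
σ_a = K_a γ z − 2c√K_a = 0.3136×20.4×5.7 − 2×13.8×0.5600 = 21.01 kPa.

21.0 kPa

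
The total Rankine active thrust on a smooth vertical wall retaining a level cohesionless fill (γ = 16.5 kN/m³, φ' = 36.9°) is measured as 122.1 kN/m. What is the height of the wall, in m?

7.70 m

K_a = 0.2497. P_a = ½ K_a γ H² ⇒ H = √(2P_a/(K_a γ)).
H = √(2×122.1/(0.2497×16.5)) = 7.699 m.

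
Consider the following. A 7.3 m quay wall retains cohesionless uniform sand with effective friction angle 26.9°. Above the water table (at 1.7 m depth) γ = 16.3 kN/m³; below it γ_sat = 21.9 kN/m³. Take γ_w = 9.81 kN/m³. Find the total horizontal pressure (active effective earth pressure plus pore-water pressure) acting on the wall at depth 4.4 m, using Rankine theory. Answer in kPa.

49.2 kPa

K_a = (1 − sin φ)/(1 + sin φ) = 0.3770.
γ' = 21.9 − 9.81 = 12.09 kN/m³.
Effective vertical stress at 4.4 m: σ'_v = 16.3×1.7 + 12.09×2.70 = 60.35 kPa.
σ'_h = K_a σ'_v = 0.3770 × 60.35 = 22.75 kPa; u = γ_w × 2.70 = 26.49 kPa.
Total σ_h = 22.75 + 26.49 = 49.24 kPa.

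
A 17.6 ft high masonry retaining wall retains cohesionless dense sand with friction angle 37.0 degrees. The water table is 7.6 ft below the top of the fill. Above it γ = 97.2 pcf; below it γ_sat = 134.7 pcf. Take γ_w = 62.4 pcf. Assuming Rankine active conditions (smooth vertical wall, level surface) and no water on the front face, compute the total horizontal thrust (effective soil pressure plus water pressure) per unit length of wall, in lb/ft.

K_a = tan²(45° − φ/2) = 0.2486.
γ' = 134.7 − 62.4 = 72.30 pcf. Depth below WT = 10.0 ft.
σ'_h at WT = K_a γ d_w = 183.6 psf; at base = 183.6 + K_a γ' × 10.0 = 363.4 psf.
P₁ (0–7.6 ft) = ½×183.6×7.6 = 697.8. P₂ (7.6–17.6 ft) = ½(183.6+363.4)×10.0 = 2735.
P_w = ½ γ_w h₂² = 0.5×62.4×10.0² = 3120. Total = 697.8+2735+3120 = 6553 lb/ft.

6550 lb/ft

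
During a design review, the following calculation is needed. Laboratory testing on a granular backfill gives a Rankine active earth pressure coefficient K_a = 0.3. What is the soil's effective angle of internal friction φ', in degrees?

K_a = tan²(45° − φ/2) ⇒ 45° − φ/2 = arctan(√0.3) = 28.71°.
φ = 2(45° − 28.71°) = 32.58°.

32.6°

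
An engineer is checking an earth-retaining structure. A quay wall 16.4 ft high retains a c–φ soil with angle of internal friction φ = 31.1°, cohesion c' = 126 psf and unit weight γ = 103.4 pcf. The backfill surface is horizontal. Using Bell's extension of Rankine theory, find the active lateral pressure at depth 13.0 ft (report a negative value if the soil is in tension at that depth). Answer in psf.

286 psf

K_a = (1 − sin φ)/(1 + sin φ) = 0.3188.
σ_a = K_a γ z − 2c√K_a = 0.3188×103.4×13.0 − 2×126×0.5646 = 286.2 psf.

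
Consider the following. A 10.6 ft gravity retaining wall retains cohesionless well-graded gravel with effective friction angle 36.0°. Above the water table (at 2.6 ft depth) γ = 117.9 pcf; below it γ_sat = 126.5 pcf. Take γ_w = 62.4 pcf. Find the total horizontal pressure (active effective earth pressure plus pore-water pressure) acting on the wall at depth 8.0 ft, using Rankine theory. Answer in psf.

506 psf

K_a = (1 − sin φ)/(1 + sin φ) = 0.2596.
γ' = 126.5 − 62.4 = 64.10 pcf.
Effective vertical stress at 8.0 ft: σ'_v = 117.9×2.6 + 64.10×5.40 = 652.7 psf.
σ'_h = K_a σ'_v = 0.2596 × 652.7 = 169.4 psf; u = γ_w × 5.40 = 337.0 psf.
Total σ_h = 169.4 + 337.0 = 506.4 psf.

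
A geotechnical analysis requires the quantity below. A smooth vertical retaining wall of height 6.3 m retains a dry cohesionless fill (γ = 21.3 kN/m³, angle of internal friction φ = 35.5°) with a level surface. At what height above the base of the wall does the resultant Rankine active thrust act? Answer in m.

K_a = 0.2653.
The pressure distribution is triangular, so the resultant acts at H/3 above the base = 6.3/3 = 2.100 m.

2.10 m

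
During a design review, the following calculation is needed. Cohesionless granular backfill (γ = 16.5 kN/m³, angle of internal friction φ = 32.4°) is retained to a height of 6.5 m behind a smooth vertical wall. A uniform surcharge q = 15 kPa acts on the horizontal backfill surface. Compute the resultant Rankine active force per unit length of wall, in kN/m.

K_a = tan²(45° − φ/2) = 0.3022.
Soil triangle: ½ K_a γ H² = 0.5×0.3022×16.5×6.5² = 105.3 kN/m.
Surcharge rectangle: K_a q H = 0.3022×15×6.5 = 29.47 kN/m.
Total = 105.3 + 29.47 = 134.8 kN/m.

135 kN/m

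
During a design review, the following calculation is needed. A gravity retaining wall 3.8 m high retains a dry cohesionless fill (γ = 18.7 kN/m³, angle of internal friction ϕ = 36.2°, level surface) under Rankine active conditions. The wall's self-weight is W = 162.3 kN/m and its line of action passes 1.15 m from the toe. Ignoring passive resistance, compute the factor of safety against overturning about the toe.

K_a = tan²(45° − 36.2°/2) = 0.2574.
P_a = ½K_aγH² = 0.5×0.2574×18.7×3.8² = 34.75 kN/m, acting at H/3 = 1.267 m above the base.
Overturning moment M_o = P_a × H/3 = 34.75 × 1.267 = 44.02.
Resisting moment M_r = W × 1.15 = 162.3 × 1.15 = 186.6.
FS_overturning = M_r/M_o = 186.6/44.02 = 4.240.

4.24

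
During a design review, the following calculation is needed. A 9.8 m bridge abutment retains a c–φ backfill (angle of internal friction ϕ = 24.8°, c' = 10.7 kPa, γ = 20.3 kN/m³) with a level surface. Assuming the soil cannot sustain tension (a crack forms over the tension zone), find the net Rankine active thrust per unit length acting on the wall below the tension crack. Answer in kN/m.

K_a = 0.4090; √K_a = 0.6395.
Tension-crack depth z_c = 2c/(γ√K_a) = 2×10.7/(20.3×0.6395) = 1.648 m.
σ_a at base = K_a γ H − 2c√K_a = 0.4090×20.3×9.8 − 2×10.7×0.6395 = 67.68 kPa.
P_a = ½ × 67.68 × (H − z_c) = 0.5×67.68×8.152 = 275.8 kN/m.

276 kN/m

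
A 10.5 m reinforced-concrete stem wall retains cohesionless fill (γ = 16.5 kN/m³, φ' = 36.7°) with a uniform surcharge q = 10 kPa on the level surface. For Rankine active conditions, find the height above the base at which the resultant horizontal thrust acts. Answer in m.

3.68 m

K_a = 0.2519.
Triangular part P₁ = ½K_aγH² = 229.1 at H/3 = 3.500 m; rectangular part P₂ = K_a q H = 26.45 at H/2 = 5.250 m.
ȳ = (P₁·3.500 + P₂·5.250)/(P₁+P₂) = 3.681 m.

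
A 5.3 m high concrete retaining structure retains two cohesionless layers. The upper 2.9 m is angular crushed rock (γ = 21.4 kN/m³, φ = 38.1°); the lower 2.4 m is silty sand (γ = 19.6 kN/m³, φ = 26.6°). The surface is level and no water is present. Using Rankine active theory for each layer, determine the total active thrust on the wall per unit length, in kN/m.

K_a1 = tan²(45°−38.1°/2) = 0.2368; K_a2 = tan²(45°−26.6°/2) = 0.3814.
Layer 1: σ at base = K_a1 γ₁ h₁ = 14.70 kPa; P₁ = ½×14.70×2.9 = 21.31.
Layer 2: σ_v at top = γ₁h₁ = 62.06; σ_h top = K_a2×62.06 = 23.67; σ_h base = K_a2×(62.06+19.6×2.4) = 41.62.
P₂ = ½(23.67+41.62)×2.4 = 78.35. Total P_a = 21.31+78.35 = 99.66 kN/m.

99.7 kN/m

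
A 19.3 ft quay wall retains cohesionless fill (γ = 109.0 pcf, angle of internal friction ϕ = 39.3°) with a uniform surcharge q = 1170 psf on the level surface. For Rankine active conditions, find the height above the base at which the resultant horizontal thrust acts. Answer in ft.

8.13 ft

K_a = 0.2245.
Triangular part P₁ = ½K_aγH² = 4557 at H/3 = 6.433 ft; rectangular part P₂ = K_a q H = 5068 at H/2 = 9.650 ft.
ȳ = (P₁·6.433 + P₂·9.650)/(P₁+P₂) = 8.127 ft.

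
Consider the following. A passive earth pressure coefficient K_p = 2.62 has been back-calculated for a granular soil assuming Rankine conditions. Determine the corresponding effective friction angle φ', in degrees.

K_p = (1+sin φ)/(1−sin φ) ⇒ sin φ = (K_p − 1)/(K_p + 1) = 0.4475.
φ = arcsin(0.4475) = 26.58°.

26.6°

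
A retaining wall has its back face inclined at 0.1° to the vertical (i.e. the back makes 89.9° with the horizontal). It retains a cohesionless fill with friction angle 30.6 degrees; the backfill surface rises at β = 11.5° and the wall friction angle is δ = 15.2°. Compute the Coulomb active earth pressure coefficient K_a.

0.343

K_a = sin²(α+φ) / [sin²α · sin(α−δ) · (1 + √{sin(φ+δ)sin(φ−β) / (sin(α−δ)sin(α+β))})²].
With α = 89.9°, φ = 30.6°, δ = 15.2°, β = 11.5°: K_a = 0.3430.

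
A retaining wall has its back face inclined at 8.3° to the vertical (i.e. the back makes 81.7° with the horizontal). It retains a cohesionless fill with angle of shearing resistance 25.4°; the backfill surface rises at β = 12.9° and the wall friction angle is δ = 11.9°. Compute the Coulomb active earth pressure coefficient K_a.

0.526

K_a = sin²(α+φ) / [sin²α · sin(α−δ) · (1 + √{sin(φ+δ)sin(φ−β) / (sin(α−δ)sin(α+β))})²].
With α = 81.7°, φ = 25.4°, δ = 11.9°, β = 12.9°: K_a = 0.5262.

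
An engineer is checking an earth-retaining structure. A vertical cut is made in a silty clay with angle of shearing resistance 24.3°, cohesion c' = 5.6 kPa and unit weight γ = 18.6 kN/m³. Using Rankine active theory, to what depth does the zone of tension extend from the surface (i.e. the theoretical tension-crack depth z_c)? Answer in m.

K_a = tan²(45° − 24.3°/2) = 0.4169; √K_a = 0.6457.
The active pressure is zero where K_a γ z = 2c√K_a, so z_c = 2c/(γ√K_a) = 2×5.6/(18.6×0.6457) = 0.9326 m.

0.933 m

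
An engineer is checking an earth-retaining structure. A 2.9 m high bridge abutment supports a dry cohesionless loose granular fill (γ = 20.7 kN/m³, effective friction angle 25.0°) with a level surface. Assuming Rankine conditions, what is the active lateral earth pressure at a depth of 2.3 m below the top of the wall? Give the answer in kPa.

K_a = (1 − sin φ)/(1 + sin φ) = 0.4059.
σ_h = K_a γ z = 0.4059 × 20.7 × 2.3 = 19.32 kPa.

19.3 kPa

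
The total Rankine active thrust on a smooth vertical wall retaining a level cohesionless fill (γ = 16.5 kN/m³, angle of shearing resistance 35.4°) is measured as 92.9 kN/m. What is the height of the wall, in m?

6.50 m

K_a = 0.2664. P_a = ½ K_a γ H² ⇒ H = √(2P_a/(K_a γ)).
H = √(2×92.9/(0.2664×16.5)) = 6.502 m.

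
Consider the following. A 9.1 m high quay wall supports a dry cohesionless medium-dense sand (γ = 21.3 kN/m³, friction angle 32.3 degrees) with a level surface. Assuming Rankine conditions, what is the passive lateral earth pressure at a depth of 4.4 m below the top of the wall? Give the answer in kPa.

309 kPa

K_p = (1 + sin φ)/(1 − sin φ) = 3.295.
σ_h = K_p γ z = 3.295 × 21.3 × 4.4 = 308.8 kPa.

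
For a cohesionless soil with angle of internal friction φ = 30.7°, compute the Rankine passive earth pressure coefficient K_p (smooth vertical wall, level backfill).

K_p = (1 + sin φ)/(1 − sin φ) = tan²(45° + 30.7°/2) = 3.086.

3.09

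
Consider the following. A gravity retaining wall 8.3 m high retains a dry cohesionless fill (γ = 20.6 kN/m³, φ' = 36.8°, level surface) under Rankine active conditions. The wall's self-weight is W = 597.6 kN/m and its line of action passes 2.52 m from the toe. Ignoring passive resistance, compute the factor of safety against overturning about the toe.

K_a = tan²(45° − 36.8°/2) = 0.2508.
P_a = ½K_aγH² = 0.5×0.2508×20.6×8.3² = 177.9 kN/m, acting at H/3 = 2.767 m above the base.
Overturning moment M_o = P_a × H/3 = 177.9 × 2.767 = 492.3.
Resisting moment M_r = W × 2.52 = 597.6 × 2.52 = 1506.
FS_overturning = M_r/M_o = 1506/492.3 = 3.059.

3.06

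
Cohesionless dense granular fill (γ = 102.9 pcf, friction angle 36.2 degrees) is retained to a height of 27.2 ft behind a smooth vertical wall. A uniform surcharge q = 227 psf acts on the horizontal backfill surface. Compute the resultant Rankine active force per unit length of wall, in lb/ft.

K_a = tan²(45° − φ/2) = 0.2574.
Soil triangle: ½ K_a γ H² = 0.5×0.2574×102.9×27.2² = 9797 lb/ft.
Surcharge rectangle: K_a q H = 0.2574×227×27.2 = 1589 lb/ft.
Total = 9797 + 1589 = 11390 lb/ft.

11400 lb/ft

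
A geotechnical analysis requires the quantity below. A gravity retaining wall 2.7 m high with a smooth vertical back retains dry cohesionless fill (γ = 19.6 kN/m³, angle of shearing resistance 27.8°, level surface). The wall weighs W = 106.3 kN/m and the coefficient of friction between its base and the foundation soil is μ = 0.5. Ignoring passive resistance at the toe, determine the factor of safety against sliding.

2.04

K_a = tan²(45° − 27.8°/2) = 0.3639.
P_a = ½K_aγH² = 0.5×0.3639×19.6×2.7² = 26.00 kN/m, acting at H/3 = 0.9000 m above the base.
FS_sliding = μW / P_a = 0.5×106.3 / 26.00 = 2.044.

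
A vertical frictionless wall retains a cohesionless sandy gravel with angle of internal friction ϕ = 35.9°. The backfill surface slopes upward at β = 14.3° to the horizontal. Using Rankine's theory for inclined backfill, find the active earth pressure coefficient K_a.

K_a = cos β · (cos β − √(cos²β − cos²φ)) / (cos β + √(cos²β − cos²φ)).
cos β = 0.9690, cos φ = 0.8100, √(cos²β − cos²φ) = 0.5318.
K_a = 0.9690 × (0.9690 − 0.5318)/(0.9690 + 0.5318) = 0.2823.

0.282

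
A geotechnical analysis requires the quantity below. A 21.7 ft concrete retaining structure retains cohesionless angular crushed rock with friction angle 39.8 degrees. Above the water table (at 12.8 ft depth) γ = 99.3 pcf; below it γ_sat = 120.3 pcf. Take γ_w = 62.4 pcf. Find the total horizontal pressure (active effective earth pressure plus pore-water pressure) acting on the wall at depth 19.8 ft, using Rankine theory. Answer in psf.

K_a = (1 − sin φ)/(1 + sin φ) = 0.2194.
γ' = 120.3 − 62.4 = 57.90 pcf.
Effective vertical stress at 19.8 ft: σ'_v = 99.3×12.8 + 57.90×7.00 = 1676 psf.
σ'_h = K_a σ'_v = 0.2194 × 1676 = 367.8 psf; u = γ_w × 7.00 = 436.8 psf.
Total σ_h = 367.8 + 436.8 = 804.6 psf.

805 psf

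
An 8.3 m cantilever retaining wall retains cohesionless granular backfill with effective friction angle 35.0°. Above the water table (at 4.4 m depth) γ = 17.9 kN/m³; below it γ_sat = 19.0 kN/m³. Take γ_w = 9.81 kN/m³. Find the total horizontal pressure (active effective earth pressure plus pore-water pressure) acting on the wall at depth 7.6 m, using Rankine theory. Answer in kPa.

60.7 kPa

K_a = (1 − sin φ)/(1 + sin φ) = 0.2710.
γ' = 19.0 − 9.81 = 9.190 kN/m³.
Effective vertical stress at 7.6 m: σ'_v = 17.9×4.4 + 9.190×3.20 = 108.2 kPa.
σ'_h = K_a σ'_v = 0.2710 × 108.2 = 29.31 kPa; u = γ_w × 3.20 = 31.39 kPa.
Total σ_h = 29.31 + 31.39 = 60.70 kPa.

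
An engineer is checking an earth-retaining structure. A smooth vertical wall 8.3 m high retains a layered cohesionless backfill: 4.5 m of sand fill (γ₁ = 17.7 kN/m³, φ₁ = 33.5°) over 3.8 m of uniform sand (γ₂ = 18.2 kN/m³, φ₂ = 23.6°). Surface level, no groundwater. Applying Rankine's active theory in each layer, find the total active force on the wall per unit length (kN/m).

238 kN/m

K_a1 = tan²(45°−33.5°/2) = 0.2887; K_a2 = tan²(45°−23.6°/2) = 0.4282.
Layer 1: σ at base = K_a1 γ₁ h₁ = 23.00 kPa; P₁ = ½×23.00×4.5 = 51.74.
Layer 2: σ_v at top = γ₁h₁ = 79.65; σ_h top = K_a2×79.65 = 34.11; σ_h base = K_a2×(79.65+18.2×3.8) = 63.72.
P₂ = ½(34.11+63.72)×3.8 = 185.9. Total P_a = 51.74+185.9 = 237.6 kN/m.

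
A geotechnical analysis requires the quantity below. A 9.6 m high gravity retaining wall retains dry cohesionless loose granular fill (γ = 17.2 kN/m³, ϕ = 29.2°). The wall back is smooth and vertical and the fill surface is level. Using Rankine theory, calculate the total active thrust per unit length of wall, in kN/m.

273 kN/m

K_a = tan²(45° − φ/2) = 0.3442.
P_a = ½ K_a γ H² = 0.5 × 0.3442 × 17.2 × 9.6² = 272.8 kN/m.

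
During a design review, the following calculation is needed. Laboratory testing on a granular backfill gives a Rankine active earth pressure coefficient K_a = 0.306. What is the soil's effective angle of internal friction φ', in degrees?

K_a = tan²(45° − φ/2) ⇒ 45° − φ/2 = arctan(√0.306) = 28.95°.
φ = 2(45° − 28.95°) = 32.10°.

32.1°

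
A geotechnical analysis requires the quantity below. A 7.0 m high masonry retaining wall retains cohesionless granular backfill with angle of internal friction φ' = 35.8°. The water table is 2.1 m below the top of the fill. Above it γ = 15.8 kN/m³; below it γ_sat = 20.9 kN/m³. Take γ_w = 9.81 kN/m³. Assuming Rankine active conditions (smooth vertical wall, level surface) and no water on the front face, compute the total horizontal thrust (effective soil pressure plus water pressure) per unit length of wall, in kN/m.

K_a = tan²(45° − φ/2) = 0.2619.
γ' = 20.9 − 9.81 = 11.09 kN/m³. Depth below WT = 4.9 m.
σ'_h at WT = K_a γ d_w = 8.689 kPa; at base = 8.689 + K_a γ' × 4.9 = 22.92 kPa.
P₁ (0–2.1 m) = ½×8.689×2.1 = 9.123. P₂ (2.1–7.0 m) = ½(8.689+22.92)×4.9 = 77.44.
P_w = ½ γ_w h₂² = 0.5×9.81×4.9² = 117.8. Total = 9.123+77.44+117.8 = 204.3 kN/m.

204 kN/m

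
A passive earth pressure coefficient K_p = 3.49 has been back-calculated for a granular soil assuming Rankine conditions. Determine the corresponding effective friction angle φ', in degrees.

K_p = (1+sin φ)/(1−sin φ) ⇒ sin φ = (K_p − 1)/(K_p + 1) = 0.5546.
φ = arcsin(0.5546) = 33.68°.

33.7°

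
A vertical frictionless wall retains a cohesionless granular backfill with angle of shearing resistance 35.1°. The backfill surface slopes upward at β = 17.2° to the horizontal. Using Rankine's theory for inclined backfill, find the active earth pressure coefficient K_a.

0.305

K_a = cos β · (cos β − √(cos²β − cos²φ)) / (cos β + √(cos²β − cos²φ)).
cos β = 0.9553, cos φ = 0.8181, √(cos²β − cos²φ) = 0.4931.
K_a = 0.9553 × (0.9553 − 0.4931)/(0.9553 + 0.4931) = 0.3048.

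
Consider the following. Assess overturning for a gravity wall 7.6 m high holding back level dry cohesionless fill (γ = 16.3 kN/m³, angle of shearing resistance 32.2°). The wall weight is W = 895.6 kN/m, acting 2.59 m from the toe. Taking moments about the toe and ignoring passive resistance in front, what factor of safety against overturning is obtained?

6.38

K_a = tan²(45° − 32.2°/2) = 0.3047.
P_a = ½K_aγH² = 0.5×0.3047×16.3×7.6² = 143.5 kN/m, acting at H/3 = 2.533 m above the base.
Overturning moment M_o = P_a × H/3 = 143.5 × 2.533 = 363.4.
Resisting moment M_r = W × 2.59 = 895.6 × 2.59 = 2320.
FS_overturning = M_r/M_o = 2320/363.4 = 6.383.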